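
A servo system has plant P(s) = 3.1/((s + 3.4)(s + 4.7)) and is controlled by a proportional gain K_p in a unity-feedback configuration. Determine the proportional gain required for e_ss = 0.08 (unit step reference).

K_p = 59.3

The loop is type 0, so e_ss(step) = 1/(1 + K_pos) with K_pos = K_p·P(0).
P(0) = 0.194. Require 1/(1 + K_p·0.194) = 0.08, so 1 + 0.194·K_p = 12.5.
K_p = (12.5 − 1)/0.194 = 59.3.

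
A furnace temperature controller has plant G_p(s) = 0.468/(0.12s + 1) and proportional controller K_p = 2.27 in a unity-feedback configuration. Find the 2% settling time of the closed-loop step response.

T_s ≈ 0.233 s

Closed loop: T(s) = K_p·G_p/(1+K_p·G_p) = 1.062/(0.12s + 1 + 1.062), with pole at s = −(1 + 1.062)/0.12 = −17.19.
τ = 1/17.19 = 0.05819 s, so 2% settling time ≈ 4τ = 0.233 s.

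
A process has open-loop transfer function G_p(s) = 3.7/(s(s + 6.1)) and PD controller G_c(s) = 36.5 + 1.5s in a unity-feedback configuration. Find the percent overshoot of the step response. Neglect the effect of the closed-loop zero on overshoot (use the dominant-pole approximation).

16.2%

Forward path: (36.5 + 1.5s)·3.7/(s(s+6.1)). The closed-loop characteristic equation is s² + (6.1 + 3.7·1.5)s + 3.7·36.5 = 0.
That is s² + 11.65s + 135.1 = 0, so ω_n = 11.62 rad/s and ζ = 11.65/(2·11.62) = 0.5012.
%OS = 100·exp(−πζ/√(1−ζ²)) = 16.2%.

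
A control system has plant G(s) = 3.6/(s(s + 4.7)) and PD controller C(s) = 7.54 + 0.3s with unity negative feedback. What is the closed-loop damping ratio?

ζ = 0.555

Forward path: (7.54 + 0.3s)·3.6/(s(s+4.7)). The closed-loop characteristic equation is s² + (4.7 + 3.6·0.3)s + 3.6·7.54 = 0.
That is s² + 5.78s + 27.14 = 0, so ω_n = 5.21 rad/s and ζ = 5.78/(2·5.21) = 0.5547.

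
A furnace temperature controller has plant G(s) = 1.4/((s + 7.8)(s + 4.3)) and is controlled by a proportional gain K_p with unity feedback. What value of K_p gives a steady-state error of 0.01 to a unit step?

For a type-0 loop with proportional control, e_ss = 1/(1 + K_p·G(0)).
G(0) = 0.04174. Require 1/(1 + K_p·0.04174) = 0.01, so 1 + 0.04174·K_p = 100.
K_p = (100 − 1)/0.04174 = 2370.

K_p = 2370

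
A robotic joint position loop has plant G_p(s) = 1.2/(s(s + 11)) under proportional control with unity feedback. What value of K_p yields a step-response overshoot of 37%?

K_p = 277

From %OS = 100·exp(−πζ/√(1−ζ²)) = 37%, ζ = −ln(0.37)/√(π²+ln²(0.37)) = 0.3017.
Characteristic equation s² + 11s + 1.2K_p = 0 gives ζ = 11/(2√(1.2K_p)).
Setting ζ = 0.3017: √(1.2K_p) = 11/(2·0.3017) = 18.23, so K_p = 332.3/1.2 = 277.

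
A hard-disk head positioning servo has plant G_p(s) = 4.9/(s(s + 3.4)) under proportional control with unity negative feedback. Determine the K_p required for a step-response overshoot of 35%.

K_p = 5.87

From %OS = 100·exp(−πζ/√(1−ζ²)) = 35%, ζ = −ln(0.35)/√(π²+ln²(0.35)) = 0.3169.
Characteristic equation s² + 3.4s + 4.9K_p = 0 gives ζ = 3.4/(2√(4.9K_p)).
Setting ζ = 0.3169: √(4.9K_p) = 3.4/(2·0.3169) = 5.364, so K_p = 28.77/4.9 = 5.87.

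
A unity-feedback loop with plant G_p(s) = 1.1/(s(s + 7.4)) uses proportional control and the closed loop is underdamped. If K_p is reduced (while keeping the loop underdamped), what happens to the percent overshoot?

decrease

ζ = 7.4/(2√(1.1K_p)) rises as K_p falls; higher damping means less overshoot.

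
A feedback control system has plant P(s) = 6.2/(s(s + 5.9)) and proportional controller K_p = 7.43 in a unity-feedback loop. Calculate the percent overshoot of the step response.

22%

The closed-loop denominator s² + 5.9s + 46.07 gives ω_n = √46.07 = 6.787 and ζ = 5.9/(2ω_n) = 0.4346.
%OS = 100·exp(−πζ/√(1−ζ²)) = 100·exp(−π·0.4346/√0.8111) = 22%.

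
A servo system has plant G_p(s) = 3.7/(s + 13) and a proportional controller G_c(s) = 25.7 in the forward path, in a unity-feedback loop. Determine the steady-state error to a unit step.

The loop is type 0. Static position error constant K_pos = G_c(0)·G_p(0) = 25.7·0.2846 = 7.315.
Steady-state error to a unit step: e_ss = 1/(1+K_pos) = 1/8.315 = 0.12.

0.12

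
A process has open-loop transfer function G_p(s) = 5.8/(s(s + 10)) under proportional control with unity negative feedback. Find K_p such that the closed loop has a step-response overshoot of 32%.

From %OS = 100·exp(−πζ/√(1−ζ²)) = 32%, ζ = −ln(0.32)/√(π²+ln²(0.32)) = 0.341.
Characteristic equation s² + 10s + 5.8K_p = 0 gives ζ = 10/(2√(5.8K_p)).
Setting ζ = 0.341: √(5.8K_p) = 10/(2·0.341) = 14.66, so K_p = 215/5.8 = 37.1.

K_p = 37.1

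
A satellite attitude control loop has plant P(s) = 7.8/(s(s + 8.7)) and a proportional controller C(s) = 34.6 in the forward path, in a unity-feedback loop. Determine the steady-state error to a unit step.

The open loop C(s)P(s) has a pole at the origin (type 1), so the static position error constant is infinite and e_ss = 1/(1+∞) = 0.

0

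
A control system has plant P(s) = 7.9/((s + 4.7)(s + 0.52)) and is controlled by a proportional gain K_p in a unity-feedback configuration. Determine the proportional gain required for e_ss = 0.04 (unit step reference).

K_p = 7.42

The loop is type 0, so e_ss(step) = 1/(1 + K_pos) with K_pos = K_p·P(0).
P(0) = 3.232. Require 1/(1 + K_p·3.232) = 0.04, so 1 + 3.232·K_p = 25.
K_p = (25 − 1)/3.232 = 7.42.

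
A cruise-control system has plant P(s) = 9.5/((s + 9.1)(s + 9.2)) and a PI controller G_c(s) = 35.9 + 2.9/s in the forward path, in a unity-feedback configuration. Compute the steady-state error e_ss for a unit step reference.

0

The open loop G_c(s)P(s) has a pole at the origin (type 1), so the static position error constant is infinite and e_ss = 1/(1+∞) = 0.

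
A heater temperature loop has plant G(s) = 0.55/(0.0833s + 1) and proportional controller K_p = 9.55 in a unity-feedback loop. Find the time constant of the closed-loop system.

Closed loop: T(s) = K_p·G/(1+K_p·G) = 5.253/(0.0833s + 1 + 5.253), with pole at s = −(1 + 5.253)/0.0833 = −75.06.
Closed-loop time constant τ = 1/75.06 = 0.0133 s.

τ = 0.0133 s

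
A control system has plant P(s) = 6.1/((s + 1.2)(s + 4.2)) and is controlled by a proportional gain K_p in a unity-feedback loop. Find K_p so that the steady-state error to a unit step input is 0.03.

For a type-0 loop with proportional control, e_ss = 1/(1 + K_p·P(0)).
P(0) = 1.21. Require 1/(1 + K_p·1.21) = 0.03, so 1 + 1.21·K_p = 33.33.
K_p = (33.33 − 1)/1.21 = 26.7.

K_p = 26.7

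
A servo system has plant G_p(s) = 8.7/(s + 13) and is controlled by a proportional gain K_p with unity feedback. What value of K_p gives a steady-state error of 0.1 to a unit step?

The loop is type 0, so e_ss(step) = 1/(1 + K_pos) with K_pos = K_p·G_p(0).
G_p(0) = 0.6692. Require 1/(1 + K_p·0.6692) = 0.1, so 1 + 0.6692·K_p = 10.
K_p = (10 − 1)/0.6692 = 13.4.

K_p = 13.4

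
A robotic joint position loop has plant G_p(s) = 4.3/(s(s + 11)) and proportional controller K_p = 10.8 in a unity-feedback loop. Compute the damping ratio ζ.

With unity feedback the closed-loop characteristic equation is s² + 11s + 10.8·4.3 = s² + 11s + 46.44 = 0.
So ω_n² = 46.44 ⇒ ω_n = 6.815 rad/s, and ζ = 11/(2ω_n) = 0.807.

ζ = 0.807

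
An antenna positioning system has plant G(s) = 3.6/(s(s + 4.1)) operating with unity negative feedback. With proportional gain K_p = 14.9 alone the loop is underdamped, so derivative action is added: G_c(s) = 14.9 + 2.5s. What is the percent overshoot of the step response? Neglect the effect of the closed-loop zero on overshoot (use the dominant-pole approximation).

Forward path: (14.9 + 2.5s)·3.6/(s(s+4.1)). The closed-loop characteristic equation is s² + (4.1 + 3.6·2.5)s + 3.6·14.9 = 0.
That is s² + 13.1s + 53.64 = 0, so ω_n = 7.324 rad/s and ζ = 13.1/(2·7.324) = 0.8943.
%OS = 100·exp(−πζ/√(1−ζ²)) = 0.187%.

0.187%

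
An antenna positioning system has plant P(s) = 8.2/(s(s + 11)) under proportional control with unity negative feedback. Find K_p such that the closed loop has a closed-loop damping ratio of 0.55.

Closed-loop characteristic equation: s² + 11s + K_p·8.2 = 0.
So ω_n = √(8.2K_p) and 2ζω_n = 11, giving ζ = 11/(2√(8.2K_p)).
Setting ζ = 0.55: √(8.2K_p) = 11/(2·0.55) = 10, so K_p = 100/8.2 = 12.2.

K_p = 12.2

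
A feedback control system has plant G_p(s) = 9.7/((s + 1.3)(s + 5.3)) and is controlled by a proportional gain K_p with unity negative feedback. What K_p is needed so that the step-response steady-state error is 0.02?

K_p = 34.8

Steady-state error for a unit step on this type-0 loop is 1/(1 + K_p·G_p(0)).
G_p(0) = 1.408. Require 1/(1 + K_p·1.408) = 0.02, so 1 + 1.408·K_p = 50.
K_p = (50 − 1)/1.408 = 34.8.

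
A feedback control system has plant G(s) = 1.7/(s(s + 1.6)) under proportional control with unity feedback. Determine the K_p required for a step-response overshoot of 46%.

From %OS = 100·exp(−πζ/√(1−ζ²)) = 46%, ζ = −ln(0.46)/√(π²+ln²(0.46)) = 0.24.
Characteristic equation s² + 1.6s + 1.7K_p = 0 gives ζ = 1.6/(2√(1.7K_p)).
Setting ζ = 0.24: √(1.7K_p) = 1.6/(2·0.24) = 3.334, so K_p = 11.12/1.7 = 6.54.

K_p = 6.54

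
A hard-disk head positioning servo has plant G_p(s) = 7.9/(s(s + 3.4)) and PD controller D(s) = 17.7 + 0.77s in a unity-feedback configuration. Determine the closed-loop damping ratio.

ζ = 0.401

Forward path: (17.7 + 0.77s)·7.9/(s(s+3.4)). The closed-loop characteristic equation is s² + (3.4 + 7.9·0.77)s + 7.9·17.7 = 0.
That is s² + 9.483s + 139.8 = 0, so ω_n = 11.82 rad/s and ζ = 9.483/(2·11.82) = 0.401.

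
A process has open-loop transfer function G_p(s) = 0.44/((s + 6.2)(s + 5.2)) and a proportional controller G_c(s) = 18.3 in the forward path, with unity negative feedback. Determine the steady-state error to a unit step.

0.8

The loop is type 0. Static position error constant K_pos = G_c(0)·G_p(0) = 18.3·0.01365 = 0.2498.
Steady-state error to a unit step: e_ss = 1/(1+K_pos) = 1/1.25 = 0.8.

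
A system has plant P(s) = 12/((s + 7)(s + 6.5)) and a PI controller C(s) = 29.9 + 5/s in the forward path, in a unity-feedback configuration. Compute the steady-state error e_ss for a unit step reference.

The open loop C(s)P(s) has a pole at the origin (type 1), so the static position error constant is infinite and e_ss = 1/(1+∞) = 0.

0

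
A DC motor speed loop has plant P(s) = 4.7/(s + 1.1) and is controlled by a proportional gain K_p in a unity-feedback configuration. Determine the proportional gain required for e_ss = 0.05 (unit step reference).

For a type-0 loop with proportional control, e_ss = 1/(1 + K_p·P(0)).
P(0) = 4.273. Require 1/(1 + K_p·4.273) = 0.05, so 1 + 4.273·K_p = 20.
K_p = (20 − 1)/4.273 = 4.45.

K_p = 4.45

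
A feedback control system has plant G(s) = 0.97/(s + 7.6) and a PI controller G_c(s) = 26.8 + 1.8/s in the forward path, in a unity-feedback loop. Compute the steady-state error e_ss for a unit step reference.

The open loop G_c(s)G(s) has a pole at the origin (type 1), so the static position error constant is infinite and e_ss = 1/(1+∞) = 0.

0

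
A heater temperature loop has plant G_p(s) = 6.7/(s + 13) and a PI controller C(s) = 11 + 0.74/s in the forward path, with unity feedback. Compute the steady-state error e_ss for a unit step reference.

The open loop C(s)G_p(s) has a pole at the origin (type 1), so the static position error constant is infinite and e_ss = 1/(1+∞) = 0.

0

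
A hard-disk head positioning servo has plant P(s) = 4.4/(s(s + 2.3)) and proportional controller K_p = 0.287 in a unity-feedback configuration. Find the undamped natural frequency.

1 + K_p·P(s) = 0 gives s² + 2.3s + 1.263 = 0.
So ω_n² = 1.263 ⇒ ω_n = 1.124 rad/s, and ζ = 2.3/(2ω_n) = 1.02.

ω_n = 1.12 rad/s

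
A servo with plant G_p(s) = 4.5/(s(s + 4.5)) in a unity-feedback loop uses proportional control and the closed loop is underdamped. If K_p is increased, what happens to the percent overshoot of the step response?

increase

ζ = 4.5/(2√(4.5K_p)) decreases as K_p grows; lower damping means more overshoot.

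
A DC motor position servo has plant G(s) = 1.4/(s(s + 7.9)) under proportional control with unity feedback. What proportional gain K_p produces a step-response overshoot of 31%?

K_p = 91.3

From %OS = 100·exp(−πζ/√(1−ζ²)) = 31%, ζ = −ln(0.31)/√(π²+ln²(0.31)) = 0.3493.
Characteristic equation s² + 7.9s + 1.4K_p = 0 gives ζ = 7.9/(2√(1.4K_p)).
Setting ζ = 0.3493: √(1.4K_p) = 7.9/(2·0.3493) = 11.31, so K_p = 127.9/1.4 = 91.3.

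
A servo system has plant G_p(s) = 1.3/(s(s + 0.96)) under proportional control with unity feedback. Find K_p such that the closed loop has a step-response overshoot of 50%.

From %OS = 100·exp(−πζ/√(1−ζ²)) = 50%, ζ = −ln(0.5)/√(π²+ln²(0.5)) = 0.2155.
Characteristic equation s² + 0.96s + 1.3K_p = 0 gives ζ = 0.96/(2√(1.3K_p)).
Setting ζ = 0.2155: √(1.3K_p) = 0.96/(2·0.2155) = 2.228, so K_p = 4.963/1.3 = 3.82.

K_p = 3.82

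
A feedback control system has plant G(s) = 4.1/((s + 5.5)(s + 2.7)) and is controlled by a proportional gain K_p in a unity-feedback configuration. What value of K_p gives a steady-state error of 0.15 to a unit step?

For a type-0 loop with proportional control, e_ss = 1/(1 + K_p·G(0)).
G(0) = 0.2761. Require 1/(1 + K_p·0.2761) = 0.15, so 1 + 0.2761·K_p = 6.667.
K_p = (6.667 − 1)/0.2761 = 20.5.

K_p = 20.5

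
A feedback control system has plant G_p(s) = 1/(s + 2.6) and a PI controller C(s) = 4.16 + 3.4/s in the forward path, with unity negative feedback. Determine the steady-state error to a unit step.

The open loop C(s)G_p(s) has a pole at the origin (type 1), so the static position error constant is infinite and e_ss = 1/(1+∞) = 0.

0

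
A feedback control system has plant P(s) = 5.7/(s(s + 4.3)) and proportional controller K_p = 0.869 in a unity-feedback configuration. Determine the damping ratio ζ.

The closed-loop denominator is s(s+4.3) + 0.869·5.7 = s² + 4.3s + 4.953.
Matching s² + 2ζω_n s + ω_n²: ω_n = √4.953 = 2.226 rad/s and 2ζω_n = 4.3, so ζ = 4.3/(2·2.226) = 0.966.

ζ = 0.966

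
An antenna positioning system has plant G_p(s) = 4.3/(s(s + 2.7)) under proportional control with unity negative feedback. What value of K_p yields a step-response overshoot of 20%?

K_p = 2.04

From %OS = 100·exp(−πζ/√(1−ζ²)) = 20%, ζ = −ln(0.2)/√(π²+ln²(0.2)) = 0.4559.
Characteristic equation s² + 2.7s + 4.3K_p = 0 gives ζ = 2.7/(2√(4.3K_p)).
Setting ζ = 0.4559: √(4.3K_p) = 2.7/(2·0.4559) = 2.961, so K_p = 8.767/4.3 = 2.04.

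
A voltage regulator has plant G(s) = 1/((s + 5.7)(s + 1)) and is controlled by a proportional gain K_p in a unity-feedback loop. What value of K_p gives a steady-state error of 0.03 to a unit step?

K_p = 184

Steady-state error for a unit step on this type-0 loop is 1/(1 + K_p·G(0)).
G(0) = 0.1754. Require 1/(1 + K_p·0.1754) = 0.03, so 1 + 0.1754·K_p = 33.33.
K_p = (33.33 − 1)/0.1754 = 184.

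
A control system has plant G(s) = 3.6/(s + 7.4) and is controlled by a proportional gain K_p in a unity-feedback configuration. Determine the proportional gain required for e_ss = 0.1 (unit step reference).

Steady-state error for a unit step on this type-0 loop is 1/(1 + K_p·G(0)).
G(0) = 0.4865. Require 1/(1 + K_p·0.4865) = 0.1, so 1 + 0.4865·K_p = 10.
K_p = (10 − 1)/0.4865 = 18.5.

K_p = 18.5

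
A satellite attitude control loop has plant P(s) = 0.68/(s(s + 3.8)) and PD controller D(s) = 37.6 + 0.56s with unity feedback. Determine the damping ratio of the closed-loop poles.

ζ = 0.413

Forward path: (37.6 + 0.56s)·0.68/(s(s+3.8)). The closed-loop characteristic equation is s² + (3.8 + 0.68·0.56)s + 0.68·37.6 = 0.
That is s² + 4.181s + 25.57 = 0, so ω_n = 5.056 rad/s and ζ = 4.181/(2·5.056) = 0.4134.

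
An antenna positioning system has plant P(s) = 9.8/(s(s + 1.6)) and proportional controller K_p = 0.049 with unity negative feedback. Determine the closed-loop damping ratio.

ζ = 1.15

With unity feedback the closed-loop characteristic equation is s² + 1.6s + 0.049·9.8 = s² + 1.6s + 0.4802 = 0.
So ω_n² = 0.4802 ⇒ ω_n = 0.693 rad/s, and ζ = 1.6/(2ω_n) = 1.15.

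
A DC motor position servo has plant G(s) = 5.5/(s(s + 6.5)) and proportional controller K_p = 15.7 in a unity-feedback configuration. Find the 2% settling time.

The closed-loop denominator s² + 6.5s + 86.35 gives ω_n = √86.35 = 9.292 and ζ = 6.5/(2ω_n) = 0.3497.
2% settling time T_s ≈ 4/(ζω_n) = 4/3.25 = 1.23 s.

T_s ≈ 1.23 s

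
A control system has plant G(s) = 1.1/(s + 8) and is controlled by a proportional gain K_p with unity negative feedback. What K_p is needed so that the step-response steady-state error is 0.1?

For a type-0 loop with proportional control, e_ss = 1/(1 + K_p·G(0)).
G(0) = 0.1375. Require 1/(1 + K_p·0.1375) = 0.1, so 1 + 0.1375·K_p = 10.
K_p = (10 − 1)/0.1375 = 65.5.

K_p = 65.5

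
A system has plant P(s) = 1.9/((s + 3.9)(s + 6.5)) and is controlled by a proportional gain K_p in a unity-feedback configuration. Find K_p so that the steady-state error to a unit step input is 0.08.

K_p = 153

For a type-0 loop with proportional control, e_ss = 1/(1 + K_p·P(0)).
P(0) = 0.07495. Require 1/(1 + K_p·0.07495) = 0.08, so 1 + 0.07495·K_p = 12.5.
K_p = (12.5 − 1)/0.07495 = 153.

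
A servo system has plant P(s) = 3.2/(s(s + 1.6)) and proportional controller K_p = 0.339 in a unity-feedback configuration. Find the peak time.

Closed-loop characteristic equation: s² + 1.6s + 1.085 = 0, so ω_n = 1.042 rad/s and ζ = 1.6/(2·1.042) = 0.7681.
Damped frequency ω_d = ω_n√(1−ζ²) = 0.6669 rad/s, so peak time T_p = π/ω_d = 4.71 s.

T_p = 4.71 s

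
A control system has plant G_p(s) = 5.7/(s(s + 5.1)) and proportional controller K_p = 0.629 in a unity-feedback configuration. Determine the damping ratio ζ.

1 + K_p·G_p(s) = 0 gives s² + 5.1s + 3.585 = 0.
Matching s² + 2ζω_n s + ω_n²: ω_n = √3.585 = 1.893 rad/s and 2ζω_n = 5.1, so ζ = 5.1/(2·1.893) = 1.35.

ζ = 1.35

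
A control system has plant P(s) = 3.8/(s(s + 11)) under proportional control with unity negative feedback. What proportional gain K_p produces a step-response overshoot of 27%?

K_p = 53.8

From %OS = 100·exp(−πζ/√(1−ζ²)) = 27%, ζ = −ln(0.27)/√(π²+ln²(0.27)) = 0.3847.
Characteristic equation s² + 11s + 3.8K_p = 0 gives ζ = 11/(2√(3.8K_p)).
Setting ζ = 0.3847: √(3.8K_p) = 11/(2·0.3847) = 14.3, so K_p = 204.4/3.8 = 53.8.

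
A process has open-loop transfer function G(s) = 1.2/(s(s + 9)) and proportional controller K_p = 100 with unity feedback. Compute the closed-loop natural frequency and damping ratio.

ω_n = 11 rad/s, ζ = 0.411

1 + K_p·G(s) = 0 gives s² + 9s + 120 = 0.
So ω_n² = 120 ⇒ ω_n = 10.95 rad/s, and ζ = 9/(2ω_n) = 0.411.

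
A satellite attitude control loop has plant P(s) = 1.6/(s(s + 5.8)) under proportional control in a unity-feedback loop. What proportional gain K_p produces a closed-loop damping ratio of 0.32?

Closed-loop characteristic equation: s² + 5.8s + K_p·1.6 = 0.
So ω_n = √(1.6K_p) and 2ζω_n = 5.8, giving ζ = 5.8/(2√(1.6K_p)).
Setting ζ = 0.32: √(1.6K_p) = 5.8/(2·0.32) = 9.062, so K_p = 82.13/1.6 = 51.3.

K_p = 51.3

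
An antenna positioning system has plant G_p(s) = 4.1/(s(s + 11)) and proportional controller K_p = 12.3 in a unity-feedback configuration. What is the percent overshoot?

2.14%

The closed-loop denominator s² + 11s + 50.43 gives ω_n = √50.43 = 7.101 and ζ = 11/(2ω_n) = 0.7745.
%OS = 100·exp(−πζ/√(1−ζ²)) = 100·exp(−π·0.7745/√0.4002) = 2.14%.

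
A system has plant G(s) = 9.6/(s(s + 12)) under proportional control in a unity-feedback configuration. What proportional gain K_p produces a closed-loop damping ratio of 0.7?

Closed-loop characteristic equation: s² + 12s + K_p·9.6 = 0.
So ω_n = √(9.6K_p) and 2ζω_n = 12, giving ζ = 12/(2√(9.6K_p)).
Setting ζ = 0.7: √(9.6K_p) = 12/(2·0.7) = 8.571, so K_p = 73.47/9.6 = 7.65.

K_p = 7.65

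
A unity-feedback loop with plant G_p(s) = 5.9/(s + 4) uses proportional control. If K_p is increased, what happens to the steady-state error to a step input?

decrease

The position error constant K_pos = K_p·G_p(0) grows with K_p, and e_ss = 1/(1+K_pos) falls.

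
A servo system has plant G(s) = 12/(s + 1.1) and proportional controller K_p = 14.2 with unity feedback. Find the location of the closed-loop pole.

s = -171.5

Closed-loop transfer function: T(s) = K_p·G(s)/(1 + K_p·G(s)) = 170.4/(s + 1.1 + 170.4) = 170.4/(s + 171.5).
The closed-loop pole is at s = −171.5.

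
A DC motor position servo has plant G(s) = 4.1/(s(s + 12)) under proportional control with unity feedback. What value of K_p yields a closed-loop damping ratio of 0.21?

K_p = 199

Closed-loop characteristic equation: s² + 12s + K_p·4.1 = 0.
So ω_n = √(4.1K_p) and 2ζω_n = 12, giving ζ = 12/(2√(4.1K_p)).
Setting ζ = 0.21: √(4.1K_p) = 12/(2·0.21) = 28.57, so K_p = 816.3/4.1 = 199.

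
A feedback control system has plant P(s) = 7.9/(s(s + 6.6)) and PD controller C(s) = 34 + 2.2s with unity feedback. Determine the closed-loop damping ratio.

Forward path: (34 + 2.2s)·7.9/(s(s+6.6)). The closed-loop characteristic equation is s² + (6.6 + 7.9·2.2)s + 7.9·34 = 0.
That is s² + 23.98s + 268.6 = 0, so ω_n = 16.39 rad/s and ζ = 23.98/(2·16.39) = 0.7316.

ζ = 0.732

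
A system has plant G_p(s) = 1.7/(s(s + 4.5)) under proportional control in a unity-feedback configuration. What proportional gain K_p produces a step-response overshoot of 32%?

K_p = 25.6

From %OS = 100·exp(−πζ/√(1−ζ²)) = 32%, ζ = −ln(0.32)/√(π²+ln²(0.32)) = 0.341.
Characteristic equation s² + 4.5s + 1.7K_p = 0 gives ζ = 4.5/(2√(1.7K_p)).
Setting ζ = 0.341: √(1.7K_p) = 4.5/(2·0.341) = 6.599, so K_p = 43.55/1.7 = 25.6.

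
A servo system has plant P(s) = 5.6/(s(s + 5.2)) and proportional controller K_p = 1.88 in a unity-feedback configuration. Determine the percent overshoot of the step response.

From 1 + K_pP(s) = 0: s² + 5.2s + 10.53 = 0 ⇒ ω_n = 3.245, ζ = 0.8013.
%OS = 100·exp(−πζ/√(1−ζ²)) = 100·exp(−π·0.8013/√0.3579) = 1.49%.

1.49%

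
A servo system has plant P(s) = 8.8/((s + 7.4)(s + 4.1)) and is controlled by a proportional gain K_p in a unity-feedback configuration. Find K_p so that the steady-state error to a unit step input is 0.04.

For a type-0 loop with proportional control, e_ss = 1/(1 + K_p·P(0)).
P(0) = 0.29. Require 1/(1 + K_p·0.29) = 0.04, so 1 + 0.29·K_p = 25.
K_p = (25 − 1)/0.29 = 82.7.

K_p = 82.7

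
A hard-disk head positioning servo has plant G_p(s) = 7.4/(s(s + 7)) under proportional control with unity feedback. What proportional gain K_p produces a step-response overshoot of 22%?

From %OS = 100·exp(−πζ/√(1−ζ²)) = 22%, ζ = −ln(0.22)/√(π²+ln²(0.22)) = 0.4342.
Characteristic equation s² + 7s + 7.4K_p = 0 gives ζ = 7/(2√(7.4K_p)).
Setting ζ = 0.4342: √(7.4K_p) = 7/(2·0.4342) = 8.061, so K_p = 64.99/7.4 = 8.78.

K_p = 8.78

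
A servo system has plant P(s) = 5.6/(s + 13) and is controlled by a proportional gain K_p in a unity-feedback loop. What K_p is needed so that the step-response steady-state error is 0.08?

K_p = 26.7

The loop is type 0, so e_ss(step) = 1/(1 + K_pos) with K_pos = K_p·P(0).
P(0) = 0.4308. Require 1/(1 + K_p·0.4308) = 0.08, so 1 + 0.4308·K_p = 12.5.
K_p = (12.5 − 1)/0.4308 = 26.7.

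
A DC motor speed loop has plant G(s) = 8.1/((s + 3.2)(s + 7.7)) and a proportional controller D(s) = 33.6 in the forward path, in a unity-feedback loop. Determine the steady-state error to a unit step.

The loop is type 0. Static position error constant K_pos = D(0)·G(0) = 33.6·0.3287 = 11.05.
Steady-state error to a unit step: e_ss = 1/(1+K_pos) = 1/12.05 = 0.083.

0.083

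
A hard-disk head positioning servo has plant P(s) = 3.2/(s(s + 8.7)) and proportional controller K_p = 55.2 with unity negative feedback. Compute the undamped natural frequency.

ω_n = 13.3 rad/s

The closed-loop denominator is s(s+8.7) + 55.2·3.2 = s² + 8.7s + 176.6.
So ω_n² = 176.6 ⇒ ω_n = 13.29 rad/s, and ζ = 8.7/(2ω_n) = 0.327.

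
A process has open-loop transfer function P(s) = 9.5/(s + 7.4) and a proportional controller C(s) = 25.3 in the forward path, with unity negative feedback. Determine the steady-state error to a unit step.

0.0299

The loop is type 0. Static position error constant K_pos = C(0)·P(0) = 25.3·1.284 = 32.48.
Steady-state error to a unit step: e_ss = 1/(1+K_pos) = 1/33.48 = 0.0299.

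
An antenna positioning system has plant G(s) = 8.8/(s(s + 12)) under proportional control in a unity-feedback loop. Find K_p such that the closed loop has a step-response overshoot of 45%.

From %OS = 100·exp(−πζ/√(1−ζ²)) = 45%, ζ = −ln(0.45)/√(π²+ln²(0.45)) = 0.2463.
Characteristic equation s² + 12s + 8.8K_p = 0 gives ζ = 12/(2√(8.8K_p)).
Setting ζ = 0.2463: √(8.8K_p) = 12/(2·0.2463) = 24.36, so K_p = 593.2/8.8 = 67.4.

K_p = 67.4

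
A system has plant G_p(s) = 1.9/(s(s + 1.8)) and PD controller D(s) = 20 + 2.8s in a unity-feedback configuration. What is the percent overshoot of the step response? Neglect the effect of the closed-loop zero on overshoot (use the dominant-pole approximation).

10.8%

Forward path: (20 + 2.8s)·1.9/(s(s+1.8)). The closed-loop characteristic equation is s² + (1.8 + 1.9·2.8)s + 1.9·20 = 0.
That is s² + 7.12s + 38 = 0, so ω_n = 6.164 rad/s and ζ = 7.12/(2·6.164) = 0.5775.
%OS = 100·exp(−πζ/√(1−ζ²)) = 10.8%.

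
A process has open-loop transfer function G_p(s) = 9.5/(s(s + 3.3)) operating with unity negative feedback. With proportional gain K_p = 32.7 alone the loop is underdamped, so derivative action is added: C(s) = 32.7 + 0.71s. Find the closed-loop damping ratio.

Forward path: (32.7 + 0.71s)·9.5/(s(s+3.3)). The closed-loop characteristic equation is s² + (3.3 + 9.5·0.71)s + 9.5·32.7 = 0.
That is s² + 10.04s + 310.7 = 0, so ω_n = 17.63 rad/s and ζ = 10.04/(2·17.63) = 0.285.

ζ = 0.285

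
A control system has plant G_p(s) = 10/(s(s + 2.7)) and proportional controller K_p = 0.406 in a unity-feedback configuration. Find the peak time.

T_p = 2.1 s

The closed-loop denominator s² + 2.7s + 4.06 gives ω_n = √4.06 = 2.015 and ζ = 2.7/(2ω_n) = 0.67.
Damped frequency ω_d = ω_n√(1−ζ²) = 1.496 rad/s, so peak time T_p = π/ω_d = 2.1 s.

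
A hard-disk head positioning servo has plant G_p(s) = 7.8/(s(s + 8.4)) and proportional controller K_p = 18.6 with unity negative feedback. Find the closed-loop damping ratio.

ζ = 0.349

The closed-loop denominator is s(s+8.4) + 18.6·7.8 = s² + 8.4s + 145.1.
So ω_n² = 145.1 ⇒ ω_n = 12.04 rad/s, and ζ = 8.4/(2ω_n) = 0.349.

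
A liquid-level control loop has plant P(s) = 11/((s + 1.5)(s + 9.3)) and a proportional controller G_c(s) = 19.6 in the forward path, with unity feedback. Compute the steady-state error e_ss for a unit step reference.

0.0608

The loop is type 0. Static position error constant K_pos = G_c(0)·P(0) = 19.6·0.7885 = 15.46.
Steady-state error to a unit step: e_ss = 1/(1+K_pos) = 1/16.46 = 0.0608.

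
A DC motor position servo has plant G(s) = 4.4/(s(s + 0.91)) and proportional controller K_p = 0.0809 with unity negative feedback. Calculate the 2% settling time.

From 1 + K_pG(s) = 0: s² + 0.91s + 0.356 = 0 ⇒ ω_n = 0.5966, ζ = 0.7626.
2% settling time T_s ≈ 4/(ζω_n) = 4/0.455 = 8.79 s.

T_s ≈ 8.79 s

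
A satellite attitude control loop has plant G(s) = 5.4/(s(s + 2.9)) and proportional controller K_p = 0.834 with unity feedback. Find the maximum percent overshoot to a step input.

From 1 + K_pG(s) = 0: s² + 2.9s + 4.504 = 0 ⇒ ω_n = 2.122, ζ = 0.6833.
%OS = 100·exp(−πζ/√(1−ζ²)) = 100·exp(−π·0.6833/√0.5332) = 5.29%.

5.29%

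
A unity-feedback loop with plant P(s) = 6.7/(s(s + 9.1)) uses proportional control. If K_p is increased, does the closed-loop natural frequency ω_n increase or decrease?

ω_n = √(6.7·K_p), which grows with K_p.

increase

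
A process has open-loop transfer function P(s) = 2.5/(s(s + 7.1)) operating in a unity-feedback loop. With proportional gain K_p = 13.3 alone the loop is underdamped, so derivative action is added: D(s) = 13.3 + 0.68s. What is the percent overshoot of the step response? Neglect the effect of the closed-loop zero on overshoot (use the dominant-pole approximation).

Forward path: (13.3 + 0.68s)·2.5/(s(s+7.1)). The closed-loop characteristic equation is s² + (7.1 + 2.5·0.68)s + 2.5·13.3 = 0.
That is s² + 8.8s + 33.25 = 0, so ω_n = 5.766 rad/s and ζ = 8.8/(2·5.766) = 0.7631.
%OS = 100·exp(−πζ/√(1−ζ²)) = 2.45%.

2.45%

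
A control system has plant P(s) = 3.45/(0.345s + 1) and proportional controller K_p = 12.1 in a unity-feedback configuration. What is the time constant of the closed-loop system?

Closed loop: T(s) = K_p·P/(1+K_p·P) = 41.74/(0.345s + 1 + 41.74), with pole at s = −(1 + 41.74)/0.345 = −123.9.
Closed-loop time constant τ = 1/123.9 = 0.00807 s.

τ = 0.00807 s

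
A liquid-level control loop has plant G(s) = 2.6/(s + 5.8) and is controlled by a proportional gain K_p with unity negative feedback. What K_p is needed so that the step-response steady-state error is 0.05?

K_p = 42.4

For a type-0 loop with proportional control, e_ss = 1/(1 + K_p·G(0)).
G(0) = 0.4483. Require 1/(1 + K_p·0.4483) = 0.05, so 1 + 0.4483·K_p = 20.
K_p = (20 − 1)/0.4483 = 42.4.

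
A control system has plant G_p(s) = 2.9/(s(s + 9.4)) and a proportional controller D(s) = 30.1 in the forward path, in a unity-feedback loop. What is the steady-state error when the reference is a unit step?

0

The open loop D(s)G_p(s) has a pole at the origin (type 1), so the static position error constant is infinite and e_ss = 1/(1+∞) = 0.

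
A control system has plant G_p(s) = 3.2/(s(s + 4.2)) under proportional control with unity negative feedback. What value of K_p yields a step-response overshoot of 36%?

K_p = 14.4

From %OS = 100·exp(−πζ/√(1−ζ²)) = 36%, ζ = −ln(0.36)/√(π²+ln²(0.36)) = 0.3093.
Characteristic equation s² + 4.2s + 3.2K_p = 0 gives ζ = 4.2/(2√(3.2K_p)).
Setting ζ = 0.3093: √(3.2K_p) = 4.2/(2·0.3093) = 6.79, so K_p = 46.11/3.2 = 14.4.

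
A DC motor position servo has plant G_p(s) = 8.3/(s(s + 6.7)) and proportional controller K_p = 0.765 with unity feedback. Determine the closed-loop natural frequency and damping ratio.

ω_n = 2.52 rad/s, ζ = 1.33

With unity feedback the closed-loop characteristic equation is s² + 6.7s + 0.765·8.3 = s² + 6.7s + 6.35 = 0.
Matching s² + 2ζω_n s + ω_n²: ω_n = √6.35 = 2.52 rad/s and 2ζω_n = 6.7, so ζ = 6.7/(2·2.52) = 1.33.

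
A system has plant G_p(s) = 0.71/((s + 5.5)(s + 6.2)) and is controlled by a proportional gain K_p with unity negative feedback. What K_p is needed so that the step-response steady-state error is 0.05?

Steady-state error for a unit step on this type-0 loop is 1/(1 + K_p·G_p(0)).
G_p(0) = 0.02082. Require 1/(1 + K_p·0.02082) = 0.05, so 1 + 0.02082·K_p = 20.
K_p = (20 − 1)/0.02082 = 913.

K_p = 913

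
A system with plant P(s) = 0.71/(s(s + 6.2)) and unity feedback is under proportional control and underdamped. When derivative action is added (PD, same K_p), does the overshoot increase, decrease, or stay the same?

With PD the characteristic equation becomes s² + (a + K·K_d)s + K·K_p = 0; the damping term grows, ζ rises, overshoot falls.

decrease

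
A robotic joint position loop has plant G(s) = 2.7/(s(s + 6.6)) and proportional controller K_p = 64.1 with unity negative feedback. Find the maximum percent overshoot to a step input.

44.3%

From 1 + K_pG(s) = 0: s² + 6.6s + 173.1 = 0 ⇒ ω_n = 13.16, ζ = 0.2508.
%OS = 100·exp(−πζ/√(1−ζ²)) = 100·exp(−π·0.2508/√0.9371) = 44.3%.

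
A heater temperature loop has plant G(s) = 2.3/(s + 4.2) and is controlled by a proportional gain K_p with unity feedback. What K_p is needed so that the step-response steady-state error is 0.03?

The loop is type 0, so e_ss(step) = 1/(1 + K_pos) with K_pos = K_p·G(0).
G(0) = 0.5476. Require 1/(1 + K_p·0.5476) = 0.03, so 1 + 0.5476·K_p = 33.33.
K_p = (33.33 − 1)/0.5476 = 59.

K_p = 59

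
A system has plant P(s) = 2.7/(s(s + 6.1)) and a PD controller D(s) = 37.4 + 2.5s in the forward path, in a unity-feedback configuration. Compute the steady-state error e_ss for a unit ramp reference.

The loop has one pole at the origin (type 1). Velocity error constant K_v = lim_{s→0} s·D(s)P(s) = 37.4·2.7/6.1 = 16.55.
Steady-state error to a unit ramp: e_ss = 1/K_v = 0.0604.

0.0604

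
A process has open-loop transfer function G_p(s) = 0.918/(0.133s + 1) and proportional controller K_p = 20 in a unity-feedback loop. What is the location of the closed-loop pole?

s = -145.6

Closed loop: T(s) = K_p·G_p/(1+K_p·G_p) = 18.36/(0.133s + 1 + 18.36), with pole at s = −(1 + 18.36)/0.133 = −145.6.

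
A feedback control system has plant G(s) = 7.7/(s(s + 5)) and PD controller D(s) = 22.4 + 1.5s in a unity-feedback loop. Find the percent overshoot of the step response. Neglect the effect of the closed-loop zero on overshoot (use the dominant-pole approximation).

7.81%

Forward path: (22.4 + 1.5s)·7.7/(s(s+5)). The closed-loop characteristic equation is s² + (5 + 7.7·1.5)s + 7.7·22.4 = 0.
That is s² + 16.55s + 172.5 = 0, so ω_n = 13.13 rad/s and ζ = 16.55/(2·13.13) = 0.6301.
%OS = 100·exp(−πζ/√(1−ζ²)) = 7.81%.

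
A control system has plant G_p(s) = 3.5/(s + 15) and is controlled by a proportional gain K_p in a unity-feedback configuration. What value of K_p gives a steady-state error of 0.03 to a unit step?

K_p = 139

The loop is type 0, so e_ss(step) = 1/(1 + K_pos) with K_pos = K_p·G_p(0).
G_p(0) = 0.2333. Require 1/(1 + K_p·0.2333) = 0.03, so 1 + 0.2333·K_p = 33.33.
K_p = (33.33 − 1)/0.2333 = 139.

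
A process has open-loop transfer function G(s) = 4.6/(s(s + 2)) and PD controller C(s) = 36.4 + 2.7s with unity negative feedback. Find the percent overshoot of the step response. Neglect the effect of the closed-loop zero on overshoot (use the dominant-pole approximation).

12.1%

Forward path: (36.4 + 2.7s)·4.6/(s(s+2)). The closed-loop characteristic equation is s² + (2 + 4.6·2.7)s + 4.6·36.4 = 0.
That is s² + 14.42s + 167.4 = 0, so ω_n = 12.94 rad/s and ζ = 14.42/(2·12.94) = 0.5572.
%OS = 100·exp(−πζ/√(1−ζ²)) = 12.1%.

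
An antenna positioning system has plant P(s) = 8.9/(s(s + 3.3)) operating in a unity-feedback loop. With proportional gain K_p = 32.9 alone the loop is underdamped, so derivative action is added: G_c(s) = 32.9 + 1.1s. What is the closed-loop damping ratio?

Forward path: (32.9 + 1.1s)·8.9/(s(s+3.3)). The closed-loop characteristic equation is s² + (3.3 + 8.9·1.1)s + 8.9·32.9 = 0.
That is s² + 13.09s + 292.8 = 0, so ω_n = 17.11 rad/s and ζ = 13.09/(2·17.11) = 0.3825.

ζ = 0.382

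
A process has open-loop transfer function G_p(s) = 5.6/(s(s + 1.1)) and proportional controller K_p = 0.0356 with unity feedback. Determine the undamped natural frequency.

With unity feedback the closed-loop characteristic equation is s² + 1.1s + 0.0356·5.6 = s² + 1.1s + 0.1994 = 0.
Matching s² + 2ζω_n s + ω_n²: ω_n = √0.1994 = 0.4465 rad/s and 2ζω_n = 1.1, so ζ = 1.1/(2·0.4465) = 1.23.

ω_n = 0.446 rad/s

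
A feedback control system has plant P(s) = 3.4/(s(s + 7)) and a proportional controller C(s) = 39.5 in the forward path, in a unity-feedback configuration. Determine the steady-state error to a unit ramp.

The loop has one pole at the origin (type 1). Velocity error constant K_v = lim_{s→0} s·C(s)P(s) = 39.5·3.4/7 = 19.19.
Steady-state error to a unit ramp: e_ss = 1/K_v = 0.0521.

0.0521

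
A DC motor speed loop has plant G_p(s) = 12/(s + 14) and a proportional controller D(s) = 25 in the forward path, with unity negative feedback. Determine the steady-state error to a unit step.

The loop is type 0. Static position error constant K_pos = D(0)·G_p(0) = 25·0.8571 = 21.43.
Steady-state error to a unit step: e_ss = 1/(1+K_pos) = 1/22.43 = 0.0446.

0.0446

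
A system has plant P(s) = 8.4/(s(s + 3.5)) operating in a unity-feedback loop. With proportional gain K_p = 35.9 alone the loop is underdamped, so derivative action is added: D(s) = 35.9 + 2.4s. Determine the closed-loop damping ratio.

ζ = 0.681

Forward path: (35.9 + 2.4s)·8.4/(s(s+3.5)). The closed-loop characteristic equation is s² + (3.5 + 8.4·2.4)s + 8.4·35.9 = 0.
That is s² + 23.66s + 301.6 = 0, so ω_n = 17.37 rad/s and ζ = 23.66/(2·17.37) = 0.6812.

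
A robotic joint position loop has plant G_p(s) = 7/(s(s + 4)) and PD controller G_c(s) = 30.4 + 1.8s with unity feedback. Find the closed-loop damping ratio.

ζ = 0.569

Forward path: (30.4 + 1.8s)·7/(s(s+4)). The closed-loop characteristic equation is s² + (4 + 7·1.8)s + 7·30.4 = 0.
That is s² + 16.6s + 212.8 = 0, so ω_n = 14.59 rad/s and ζ = 16.6/(2·14.59) = 0.569.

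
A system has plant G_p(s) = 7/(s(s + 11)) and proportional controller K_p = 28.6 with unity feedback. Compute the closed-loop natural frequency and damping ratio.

ω_n = 14.1 rad/s, ζ = 0.389

1 + K_p·G_p(s) = 0 gives s² + 11s + 200.2 = 0.
Matching s² + 2ζω_n s + ω_n²: ω_n = √200.2 = 14.15 rad/s and 2ζω_n = 11, so ζ = 11/(2·14.15) = 0.389.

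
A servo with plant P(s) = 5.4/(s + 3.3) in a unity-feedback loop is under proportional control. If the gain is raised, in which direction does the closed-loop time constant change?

decrease

Closed-loop pole is at s = −(3.3+K_p·5.4); larger K_p moves it further left, so τ = 1/(3.3+K_p·5.4) decreases.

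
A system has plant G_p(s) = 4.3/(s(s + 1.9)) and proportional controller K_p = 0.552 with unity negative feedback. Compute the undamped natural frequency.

1 + K_p·G_p(s) = 0 gives s² + 1.9s + 2.374 = 0.
So ω_n² = 2.374 ⇒ ω_n = 1.541 rad/s, and ζ = 1.9/(2ω_n) = 0.617.

ω_n = 1.54 rad/s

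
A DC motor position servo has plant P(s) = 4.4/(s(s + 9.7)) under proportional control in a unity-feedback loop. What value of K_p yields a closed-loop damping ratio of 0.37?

Closed-loop characteristic equation: s² + 9.7s + K_p·4.4 = 0.
So ω_n = √(4.4K_p) and 2ζω_n = 9.7, giving ζ = 9.7/(2√(4.4K_p)).
Setting ζ = 0.37: √(4.4K_p) = 9.7/(2·0.37) = 13.11, so K_p = 171.8/4.4 = 39.1.

K_p = 39.1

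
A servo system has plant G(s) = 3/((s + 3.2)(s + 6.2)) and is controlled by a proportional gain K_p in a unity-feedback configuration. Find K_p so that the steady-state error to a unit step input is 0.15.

Steady-state error for a unit step on this type-0 loop is 1/(1 + K_p·G(0)).
G(0) = 0.1512. Require 1/(1 + K_p·0.1512) = 0.15, so 1 + 0.1512·K_p = 6.667.
K_p = (6.667 − 1)/0.1512 = 37.5.

K_p = 37.5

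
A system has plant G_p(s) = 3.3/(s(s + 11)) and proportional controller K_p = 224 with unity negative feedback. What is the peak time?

Closed-loop characteristic equation: s² + 11s + 739.2 = 0, so ω_n = 27.19 rad/s and ζ = 11/(2·27.19) = 0.2023.
Damped frequency ω_d = ω_n√(1−ζ²) = 26.63 rad/s, so peak time T_p = π/ω_d = 0.118 s.

T_p = 0.118 s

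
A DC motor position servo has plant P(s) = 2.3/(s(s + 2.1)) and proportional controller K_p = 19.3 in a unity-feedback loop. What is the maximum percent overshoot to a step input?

60.6%

The closed-loop denominator s² + 2.1s + 44.39 gives ω_n = √44.39 = 6.663 and ζ = 2.1/(2ω_n) = 0.1576.
%OS = 100·exp(−πζ/√(1−ζ²)) = 100·exp(−π·0.1576/√0.9752) = 60.6%.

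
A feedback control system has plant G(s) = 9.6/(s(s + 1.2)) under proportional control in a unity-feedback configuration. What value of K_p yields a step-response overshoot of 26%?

K_p = 0.241

From %OS = 100·exp(−πζ/√(1−ζ²)) = 26%, ζ = −ln(0.26)/√(π²+ln²(0.26)) = 0.3941.
Characteristic equation s² + 1.2s + 9.6K_p = 0 gives ζ = 1.2/(2√(9.6K_p)).
Setting ζ = 0.3941: √(9.6K_p) = 1.2/(2·0.3941) = 1.523, so K_p = 2.318/9.6 = 0.241.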